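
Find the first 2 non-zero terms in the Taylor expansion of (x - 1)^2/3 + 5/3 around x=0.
2 - 2·x/3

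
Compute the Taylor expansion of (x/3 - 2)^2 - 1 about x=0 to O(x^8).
x^2/9 - 4·x/3 + 3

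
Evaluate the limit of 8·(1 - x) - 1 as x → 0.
Direct substitution at x = 0 gives 7.

Final answer: 7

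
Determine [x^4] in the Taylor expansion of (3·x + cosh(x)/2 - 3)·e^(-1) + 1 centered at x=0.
Expand to order 4: (3·x + cosh(x)/2 - 3)·e^(-1) + 1 = x^4·e^(-1)/48 + x^2·e^(-1)/4 + 3·x·e^(-1) - 5·e^(-1)/2 + 1 + O(x^5).
The coefficient of x^4 is e^(-1)/48.

Final answer: e^(-1)/48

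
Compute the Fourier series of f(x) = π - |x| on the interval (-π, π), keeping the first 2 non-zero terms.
4·cos(x)/π + π/2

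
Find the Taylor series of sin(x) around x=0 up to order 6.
x^5/120 - x^3/6 + x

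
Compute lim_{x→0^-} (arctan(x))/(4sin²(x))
Both numerator and denominator → 0 as x → 0^-; this is a 0/0 indeterminate form.
Expand each to leading order near x = 0: numerator ~ x, denominator ~ 4·x^2.
The limit of the ratio is -∞.

Final answer: -∞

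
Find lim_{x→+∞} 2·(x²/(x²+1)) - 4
Evaluate the dominant behaviour as x → +∞; each term tends to a finite value or vanishes.
Limit = -2.

Final answer: -2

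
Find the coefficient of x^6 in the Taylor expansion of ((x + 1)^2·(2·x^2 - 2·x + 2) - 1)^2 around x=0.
Expand to order 6: ((x + 1)^2·(2·x^2 - 2·x + 2) - 1)^2 = 4·x^6 + 8·x^5 + 12·x^4 + 4·x^3 + 4·x^2 + 4·x + 1 + O(x^7).
The coefficient of x^6 is 4.

Final answer: 4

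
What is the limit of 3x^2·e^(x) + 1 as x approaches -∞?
The product is a 0·∞ indeterminate form at x → -∞.
Rewrite the product as 3x^2 / e^(-x) (an ∞/∞ form) and apply L'Hôpital, or use the standard hierarchy e^(|x|) ≫ |x^2| as x → -∞.
The indeterminate product → 0, so the limit = 1.

Final answer: 1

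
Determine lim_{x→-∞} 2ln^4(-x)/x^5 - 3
The quotient is an ∞/∞ indeterminate form as x → -∞.
Compare growth rates of the dominant terms (exponentials ≫ polynomials ≫ logarithms), or apply L'Hôpital's rule; the quotient → 0.
Adding the constant: 0 - 3 = -3. Limit = -3.

Final answer: -3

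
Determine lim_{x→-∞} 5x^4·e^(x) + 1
The product is a 0·∞ indeterminate form at x → -∞.
Rewrite the product as 5x^4 / e^(-x) (an ∞/∞ form) and apply L'Hôpital, or use the standard hierarchy e^(|x|) ≫ |x^4| as x → -∞.
The indeterminate product → 0, so the limit = 1.

Final answer: 1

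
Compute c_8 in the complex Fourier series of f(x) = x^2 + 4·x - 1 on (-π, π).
Compute the real Fourier coefficients first: a_8 = 1/16, b_8 = -1.
Then c_8 = (a_8 − i·b_8)/2 = 1/32 + i/2.

Final answer: 1/32 + i/2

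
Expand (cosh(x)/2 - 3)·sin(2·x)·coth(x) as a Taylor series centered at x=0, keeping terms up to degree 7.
-4709·x^6/15120 + 31·x^4/72 + 13·x^2/6 - 5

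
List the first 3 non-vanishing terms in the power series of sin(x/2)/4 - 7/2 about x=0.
-x^3/192 + x/8 - 7/2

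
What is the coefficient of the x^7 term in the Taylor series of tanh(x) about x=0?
Expand to order 7: tanh(x) = -17·x^7/315 + 2·x^5/15 - x^3/3 + x + O(x^8).
The coefficient of x^7 is -17/315.

Final answer: -17/315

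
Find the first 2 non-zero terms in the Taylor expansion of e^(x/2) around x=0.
x/2 + 1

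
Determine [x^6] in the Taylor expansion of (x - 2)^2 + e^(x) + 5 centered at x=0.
Expand to order 6: (x - 2)^2 + e^(x) + 5 = x^6/720 + x^5/120 + x^4/24 + x^3/6 + 3·x^2/2 - 3·x + 10 + O(x^7).
The coefficient of x^6 is 1/720.

Final answer: 1/720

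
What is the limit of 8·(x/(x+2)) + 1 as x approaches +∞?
Evaluate the dominant behaviour as x → +∞; each term tends to a finite value or vanishes.
Limit = 9.

Final answer: 9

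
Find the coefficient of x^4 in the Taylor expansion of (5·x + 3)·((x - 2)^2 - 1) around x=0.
Expand to order 4: (5·x + 3)·((x - 2)^2 - 1) = 5·x^3 - 17·x^2 + 3·x + 9 + O(x^5).
The coefficient of x^4 is 0.

Final answer: 0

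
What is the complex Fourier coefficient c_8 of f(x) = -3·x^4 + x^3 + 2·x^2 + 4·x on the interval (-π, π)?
Compute the real Fourier coefficients first: a_8 = 41/256 - 3·π^2/8, b_8 = -π^2/4 - 125/128.
Then c_8 = (a_8 − i·b_8)/2 = -3·π^2/16 + 41/512 + 125·i/256 + i·π^2/8.

Final answer: -3·π^2/16 + 41/512 + 125·i/256 + i·π^2/8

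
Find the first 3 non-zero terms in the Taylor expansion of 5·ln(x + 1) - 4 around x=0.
-5·x^2/2 + 5·x - 4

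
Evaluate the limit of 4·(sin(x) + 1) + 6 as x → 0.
Direct substitution at x = 0 gives 10.

Final answer: 10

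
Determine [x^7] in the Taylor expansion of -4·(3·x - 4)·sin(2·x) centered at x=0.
Expand to order 7: -4·(3·x - 4)·sin(2·x) = -128·x^7/315 - 16·x^6/5 + 64·x^5/15 + 16·x^4 - 64·x^3/3 - 24·x^2 + 32·x + O(x^8).
The coefficient of x^7 is -128/315.

Final answer: -128/315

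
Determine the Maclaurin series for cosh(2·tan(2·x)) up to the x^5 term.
32·x^4 + 8·x^2 + 1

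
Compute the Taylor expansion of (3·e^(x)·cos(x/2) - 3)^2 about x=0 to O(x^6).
-3·x^5/64 + 129·x^4/64 + 27·x^3/4 + 9·x^2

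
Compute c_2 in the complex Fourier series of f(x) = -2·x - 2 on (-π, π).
Compute the real Fourier coefficients first: a_2 = 0, b_2 = 2.
Then c_2 = (a_2 − i·b_2)/2 = -i.

Final answer: -i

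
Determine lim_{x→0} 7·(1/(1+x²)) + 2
Direct substitution at x = 0 gives 9.

Final answer: 9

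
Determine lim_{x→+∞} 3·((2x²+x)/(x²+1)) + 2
Evaluate the dominant behaviour as x → +∞; each term tends to a finite value or vanishes.
Limit = 8.

Final answer: 8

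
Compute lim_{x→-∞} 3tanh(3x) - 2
Evaluate the dominant behaviour as x → -∞; each term tends to a finite value or vanishes.
Limit = -5.

Final answer: -5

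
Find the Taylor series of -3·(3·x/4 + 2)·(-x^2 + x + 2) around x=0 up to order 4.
9·x^3/4 + 15·x^2/4 - 21·x/2 - 12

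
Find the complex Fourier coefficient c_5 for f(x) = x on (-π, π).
Compute the real Fourier coefficients first: a_5 = 0, b_5 = 2/5.
Then c_5 = (a_5 − i·b_5)/2 = -i/5.

Final answer: -i/5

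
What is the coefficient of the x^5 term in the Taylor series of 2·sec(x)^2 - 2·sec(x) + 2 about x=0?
Expand to order 5: 2·sec(x)^2 - 2·sec(x) + 2 = 11·x^4/12 + x^2 + 2 + O(x^6).
The coefficient of x^5 is 0.

Final answer: 0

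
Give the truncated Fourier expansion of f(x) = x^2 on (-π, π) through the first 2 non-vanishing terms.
-4·cos(x) + π^2/3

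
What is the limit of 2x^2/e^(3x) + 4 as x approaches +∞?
The quotient is an ∞/∞ indeterminate form as x → +∞.
The exponential denominator e^(3x) dominates the polynomial numerator (e^x ≫ x^2 as x → ∞), so the quotient → 0.
Adding the constant: 0 + 4 = 4. Limit = 4.

Final answer: 4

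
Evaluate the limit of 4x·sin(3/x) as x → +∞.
As x → +∞: let u = 3/x → 0⁺; then 4·x·sin(3/x) = 4·3·sin(u)/u → 4·3·1 = 12.
Limit = 12.

Final answer: 12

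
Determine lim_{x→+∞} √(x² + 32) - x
This is an ∞ − ∞ indeterminate form.
Multiply and divide by the conjugate √(x²+32) + x; the x² terms cancel, leaving 32/(√(x²+32)+x) → 0.
Limit = 0.

Final answer: 0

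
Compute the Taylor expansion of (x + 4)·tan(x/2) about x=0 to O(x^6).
x^5/60 + x^4/24 + x^3/6 + x^2/2 + 2·x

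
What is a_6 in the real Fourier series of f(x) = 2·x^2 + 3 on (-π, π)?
a_6 = (1/π) ∫_{-π}^{π} f(x)·cos(6x) dx.
Evaluate the integral (use parity and integration by parts as needed): a_6 = 2/9.

Final answer: 2/9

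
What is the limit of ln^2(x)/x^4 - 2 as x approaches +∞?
The quotient is an ∞/∞ indeterminate form as x → +∞.
The polynomial denominator x^4 dominates the logarithmic numerator (any positive power of x ≫ ln^2(x) as x → ∞), so the quotient → 0.
Adding the constant: 0 - 2 = -2. Limit = -2.

Final answer: -2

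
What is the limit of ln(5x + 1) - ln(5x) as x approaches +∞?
This is an ∞ − ∞ indeterminate form.
Combine the logarithms: ln(5x+1) − ln(5x) = ln((5x+1)/(5x)) = ln(1 + 1/(5x)) → ln(1) = 0.
Limit = 0.

Final answer: 0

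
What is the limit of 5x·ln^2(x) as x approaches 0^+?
This is a 0·∞ indeterminate form at x → 0⁺.
Rewrite the product as 5·ln^2(x) / x^(-1) and apply L'Hôpital, or use the standard hierarchy x^(-1) ≫ |ln x|^2 as x → 0⁺.
The indeterminate product → 0, so the limit = 0.

Final answer: 0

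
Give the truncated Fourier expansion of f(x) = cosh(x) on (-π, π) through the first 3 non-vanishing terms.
-cos(x)·sinh(π)/π + 2·cos(2·x)·sinh(π)/(5·π) + sinh(π)/π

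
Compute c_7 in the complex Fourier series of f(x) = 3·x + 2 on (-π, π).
Compute the real Fourier coefficients first: a_7 = 0, b_7 = 6/7.
Then c_7 = (a_7 − i·b_7)/2 = -3·i/7.

Final answer: -3·i/7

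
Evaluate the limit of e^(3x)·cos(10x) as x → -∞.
Evaluate the dominant behaviour as x → -∞; each term tends to a finite value or vanishes.
Limit = 0.

Final answer: 0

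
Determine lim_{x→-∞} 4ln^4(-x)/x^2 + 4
The quotient is an ∞/∞ indeterminate form as x → -∞.
Compare growth rates of the dominant terms (exponentials ≫ polynomials ≫ logarithms), or apply L'Hôpital's rule; the quotient → 0.
Adding the constant: 0 + 4 = 4. Limit = 4.

Final answer: 4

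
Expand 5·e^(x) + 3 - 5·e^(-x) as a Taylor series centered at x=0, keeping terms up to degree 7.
x^7/504 + x^5/12 + 5·x^3/3 + 10·x + 3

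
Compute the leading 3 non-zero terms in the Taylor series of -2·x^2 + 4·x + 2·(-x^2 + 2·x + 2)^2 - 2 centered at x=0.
-2·x^2 + 20·x + 6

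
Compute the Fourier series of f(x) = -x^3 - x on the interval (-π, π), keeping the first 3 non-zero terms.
(10 - 2·π^2)·sin(x) + (-1/2 + π^2)·sin(2·x) + (-2·π^2/3 - 2/9)·sin(3·x)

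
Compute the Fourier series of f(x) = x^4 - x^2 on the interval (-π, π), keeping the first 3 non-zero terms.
(52 - 8·π^2)·cos(x) + (-4 + 2·π^2)·cos(2·x) - π^2/3 + π^4/5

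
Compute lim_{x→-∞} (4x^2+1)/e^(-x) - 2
The quotient is an ∞/∞ indeterminate form as x → -∞.
Compare growth rates of the dominant terms (exponentials ≫ polynomials ≫ logarithms), or apply L'Hôpital's rule; the quotient → 0.
Adding the constant: 0 - 2 = -2. Limit = -2.

Final answer: -2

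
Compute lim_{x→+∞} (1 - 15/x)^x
As x → +∞: this is the defining limit (1 - 15/x)^x → e^(-15).
Limit = e^(-15).

Final answer: e^(-15)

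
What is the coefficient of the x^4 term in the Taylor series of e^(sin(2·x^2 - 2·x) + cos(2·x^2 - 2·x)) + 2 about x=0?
Expand to order 4: e^(sin(2·x^2 - 2·x) + cos(2·x^2 - 2·x)) + 2 = -46·e·x^4/3 + 4·e·x^3 + 2·e·x^2 - 2·e·x + 2 + e + O(x^5).
The coefficient of x^4 is -46·e/3.

Final answer: -46·e/3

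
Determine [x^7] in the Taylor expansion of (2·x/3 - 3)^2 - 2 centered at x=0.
Expand to order 7: (2·x/3 - 3)^2 - 2 = 4·x^2/9 - 4·x + 7 + O(x^8).
The coefficient of x^7 is 0.

Final answer: 0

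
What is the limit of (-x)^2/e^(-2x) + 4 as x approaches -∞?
The quotient is an ∞/∞ indeterminate form as x → -∞.
Compare growth rates of the dominant terms (exponentials ≫ polynomials ≫ logarithms), or apply L'Hôpital's rule; the quotient → 0.
Adding the constant: 0 + 4 = 4. Limit = 4.

Final answer: 4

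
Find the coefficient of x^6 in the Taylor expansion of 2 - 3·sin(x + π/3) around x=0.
Expand to order 6: 2 - 3·sin(x + π/3) = √(3)·x^6/480 - x^5/80 - √(3)·x^4/16 + x^3/4 + 3·√(3)·x^2/4 - 3·x/2 - 3·√(3)/2 + 2 + O(x^7).
The coefficient of x^6 is √(3)/480.

Final answer: √(3)/480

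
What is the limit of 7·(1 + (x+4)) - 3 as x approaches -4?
Direct substitution at x = -4 gives 4.

Final answer: 4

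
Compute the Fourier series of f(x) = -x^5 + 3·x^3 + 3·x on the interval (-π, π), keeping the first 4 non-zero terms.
(-270 - 2·π^4 + 46·π^2)·sin(x) + (-8·π^2 + 9 + π^4)·sin(2·x) + (-2·π^4/3 - 26/81 + 94·π^2/27)·sin(3·x) + (-17·π^2/8 - 45/64 + π^4/2)·sin(4·x)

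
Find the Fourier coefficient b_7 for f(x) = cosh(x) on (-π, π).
b_7 = (1/π) ∫_{-π}^{π} f(x)·sin(7x) dx.
Evaluate the integral (use parity and integration by parts as needed): b_7 = 0.

Final answer: 0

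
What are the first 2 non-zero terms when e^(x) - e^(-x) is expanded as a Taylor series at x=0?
x^3/3 + 2·x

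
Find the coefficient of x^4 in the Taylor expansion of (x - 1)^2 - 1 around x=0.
Expand to order 4: (x - 1)^2 - 1 = x^2 - 2·x + O(x^5).
The coefficient of x^4 is 0.

Final answer: 0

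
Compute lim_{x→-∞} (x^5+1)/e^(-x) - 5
The quotient is an ∞/∞ indeterminate form as x → -∞.
Compare growth rates of the dominant terms (exponentials ≫ polynomials ≫ logarithms), or apply L'Hôpital's rule; the quotient → 0.
Adding the constant: 0 - 5 = -5. Limit = -5.

Final answer: -5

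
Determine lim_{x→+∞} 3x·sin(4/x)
As x → +∞: let u = 4/x → 0⁺; then 3·x·sin(4/x) = 3·4·sin(u)/u → 3·4·1 = 12.
Limit = 12.

Final answer: 12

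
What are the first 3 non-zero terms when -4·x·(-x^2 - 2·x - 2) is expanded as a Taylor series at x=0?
4·x^3 + 8·x^2 + 8·x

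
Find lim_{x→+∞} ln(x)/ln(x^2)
This is an ∞/∞ indeterminate form as x → +∞.
Write ln(x^2) = 2·ln(x), reducing the quotient to 1/2.
Limit = 1/2.

Final answer: 1/2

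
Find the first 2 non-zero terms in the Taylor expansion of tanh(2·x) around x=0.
-8·x^3/3 + 2·x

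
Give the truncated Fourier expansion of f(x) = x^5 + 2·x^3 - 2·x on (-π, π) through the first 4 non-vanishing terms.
(-36·π^2 + 2·π^4 + 212)·sin(x) + (-π^4 - 5/2 + 3·π^2)·sin(2·x) + (-4·π^2/27 - 100/81 + 2·π^4/3)·sin(3·x) + (-π^4/2 - 3·π^2/8 + 73/64)·sin(4·x)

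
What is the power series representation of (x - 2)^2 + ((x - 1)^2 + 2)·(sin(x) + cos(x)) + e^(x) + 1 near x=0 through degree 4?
5·x^3/3 - x^2 - 2·x + 9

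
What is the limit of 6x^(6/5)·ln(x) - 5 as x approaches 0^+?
The product is a 0·∞ indeterminate form at x → 0⁺.
Rewrite the product as 6·ln(x) / x^(-6/5) and apply L'Hôpital, or use the standard hierarchy x^(-6/5) ≫ |ln x| as x → 0⁺.
The indeterminate product → 0, so the limit = -5.

Final answer: -5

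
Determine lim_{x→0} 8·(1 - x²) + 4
Direct substitution at x = 0 gives 12.

Final answer: 12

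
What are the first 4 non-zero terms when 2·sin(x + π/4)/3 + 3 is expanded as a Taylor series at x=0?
-√(2)·x^3/18 - √(2)·x^2/6 + √(2)·x/3 + √(2)/3 + 3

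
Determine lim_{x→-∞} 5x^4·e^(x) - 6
The product is a 0·∞ indeterminate form at x → -∞.
Rewrite the product as 5x^4 / e^(-x) (an ∞/∞ form) and apply L'Hôpital, or use the standard hierarchy e^(|x|) ≫ |x^4| as x → -∞.
The indeterminate product → 0, so the limit = -6.

Final answer: -6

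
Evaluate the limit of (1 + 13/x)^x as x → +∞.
As x → +∞: this is the defining limit (1 + 13/x)^x → e^13.
Limit = e^(13).

Final answer: e^(13)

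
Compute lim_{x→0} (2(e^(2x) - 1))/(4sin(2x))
Both numerator and denominator → 0 as x → 0; this is a 0/0 indeterminate form.
Expand each to leading order near x = 0: numerator ~ 4·x, denominator ~ 8·x.
The limit of the ratio is 1/2.

Final answer: 1/2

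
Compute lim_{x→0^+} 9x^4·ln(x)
This is a 0·∞ indeterminate form at x → 0⁺.
Rewrite the product as 9·ln(x) / x^(-4) and apply L'Hôpital, or use the standard hierarchy x^(-4) ≫ |ln x| as x → 0⁺.
The indeterminate product → 0, so the limit = 0.

Final answer: 0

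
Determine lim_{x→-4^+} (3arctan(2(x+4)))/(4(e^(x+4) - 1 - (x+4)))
Both numerator and denominator → 0 as x → -4^+; this is a 0/0 indeterminate form.
Expand each to leading order near x = -4: numerator ~ 6·(x + 4), denominator ~ 2·(x + 4)^2.
The limit of the ratio is ∞.

Final answer: ∞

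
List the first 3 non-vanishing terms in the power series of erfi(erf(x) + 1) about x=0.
8·e·x^2/π^(3/2) + 4·e·x/π + erfi(1)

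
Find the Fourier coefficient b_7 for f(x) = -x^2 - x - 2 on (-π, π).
b_7 = (1/π) ∫_{-π}^{π} f(x)·sin(7x) dx.
Evaluate the integral (use parity and integration by parts as needed): b_7 = -2/7.

Final answer: -2/7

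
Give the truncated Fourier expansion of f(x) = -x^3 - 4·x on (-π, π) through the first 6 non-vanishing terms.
(4 - 2·π^2)·sin(x) + (5/2 + π^2)·sin(2·x) + (-2·π^2/3 - 20/9)·sin(3·x) + (29/16 + π^2/2)·sin(4·x) + (-2·π^2/5 - 188/125)·sin(5·x) + (23/18 + π^2/3)·sin(6·x)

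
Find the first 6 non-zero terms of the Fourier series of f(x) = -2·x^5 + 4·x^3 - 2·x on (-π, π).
(-532 - 4·π^4 + 88·π^2)·sin(x) + (-14·π^2 + 23 + 2·π^4)·sin(2·x) + (-4·π^4/3 - 412/81 + 152·π^2/27)·sin(3·x) + (-13·π^2/4 + 71/32 + π^4)·sin(4·x) + (-4·π^4/5 - 836/625 + 56·π^2/25)·sin(5·x) + (-46·π^2/27 + 77/81 + 2·π^4/3)·sin(6·x)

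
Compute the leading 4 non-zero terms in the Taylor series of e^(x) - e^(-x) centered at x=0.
x^7/2520 + x^5/60 + x^3/3 + 2·x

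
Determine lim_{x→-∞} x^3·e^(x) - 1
The product is a 0·∞ indeterminate form at x → -∞.
Rewrite the product as x^3 / e^(-x) (an ∞/∞ form) and apply L'Hôpital, or use the standard hierarchy e^(|x|) ≫ |x^3| as x → -∞.
The indeterminate product → 0, so the limit = -1.

Final answer: -1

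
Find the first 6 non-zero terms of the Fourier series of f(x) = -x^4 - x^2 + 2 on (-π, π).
(-44 + 8·π^2)·cos(x) + (2 - 2·π^2)·cos(2·x) + (-4/27 + 8·π^2/9)·cos(3·x) + (-π^2/2 - 1/16)·cos(4·x) + (52/625 + 8·π^2/25)·cos(5·x) - π^4/5 - π^2/3 + 2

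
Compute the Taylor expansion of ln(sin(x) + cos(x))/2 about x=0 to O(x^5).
-x^4/3 + x^3/3 - x^2/2 + x/2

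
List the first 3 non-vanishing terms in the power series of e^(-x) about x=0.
x^2/2 - x + 1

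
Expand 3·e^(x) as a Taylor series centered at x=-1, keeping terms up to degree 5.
3·e^(-1) + 3·e^(-1)·(x + 1) + 3·e^(-1)·(x + 1)^2/2 + e^(-1)·(x + 1)^3/2 + e^(-1)·(x + 1)^4/8 + e^(-1)·(x + 1)^5/40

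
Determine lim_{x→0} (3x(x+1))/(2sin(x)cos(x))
Both numerator and denominator → 0 as x → 0; this is a 0/0 indeterminate form.
Expand each to leading order near x = 0: numerator ~ 3·x, denominator ~ 2·x.
The limit of the ratio is 3/2.

Final answer: 3/2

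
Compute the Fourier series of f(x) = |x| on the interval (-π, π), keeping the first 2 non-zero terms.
-4·cos(x)/π + π/2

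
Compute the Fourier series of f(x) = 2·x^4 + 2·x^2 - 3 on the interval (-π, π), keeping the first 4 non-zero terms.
(88 - 16·π^2)·cos(x) + (-4 + 4·π^2)·cos(2·x) + (8/27 - 16·π^2/9)·cos(3·x) - 3 + 2·π^2/3 + 2·π^4/5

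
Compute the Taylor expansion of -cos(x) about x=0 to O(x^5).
-x^4/24 + x^2/2 - 1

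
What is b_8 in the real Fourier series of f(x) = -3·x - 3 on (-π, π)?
b_8 = (1/π) ∫_{-π}^{π} f(x)·sin(8x) dx.
Evaluate the integral (use parity and integration by parts as needed): b_8 = 3/4.

Final answer: 3/4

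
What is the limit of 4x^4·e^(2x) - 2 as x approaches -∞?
The product is a 0·∞ indeterminate form at x → -∞.
Rewrite the product as 4x^4 / e^(-2x) (an ∞/∞ form) and apply L'Hôpital, or use the standard hierarchy e^(2|x|) ≫ |x^4| as x → -∞.
The indeterminate product → 0, so the limit = -2.

Final answer: -2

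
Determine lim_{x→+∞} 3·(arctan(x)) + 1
Evaluate the dominant behaviour as x → +∞; each term tends to a finite value or vanishes.
Limit = 1 + 3·π/2.

Final answer: 1 + 3·π/2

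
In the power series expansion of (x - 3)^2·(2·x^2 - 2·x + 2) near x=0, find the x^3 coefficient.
Expand to order 3: (x - 3)^2·(2·x^2 - 2·x + 2) = -14·x^3 + 32·x^2 - 30·x + 18 + O(x^4).
The coefficient of x^3 is -14.

Final answer: -14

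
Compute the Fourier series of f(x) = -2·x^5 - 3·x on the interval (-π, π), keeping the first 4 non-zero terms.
(-486 - 4·π^4 + 80·π^2)·sin(x) + (-10·π^2 + 18 + 2·π^4)·sin(2·x) + (-4·π^4/3 - 322/81 + 80·π^2/27)·sin(3·x) + (-5·π^2/4 + 63/32 + π^4)·sin(4·x)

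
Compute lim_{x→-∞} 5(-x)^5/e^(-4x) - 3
The quotient is an ∞/∞ indeterminate form as x → -∞.
Compare growth rates of the dominant terms (exponentials ≫ polynomials ≫ logarithms), or apply L'Hôpital's rule; the quotient → 0.
Adding the constant: 0 - 3 = -3. Limit = -3.

Final answer: -3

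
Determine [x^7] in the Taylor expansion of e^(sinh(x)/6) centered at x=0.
Expand to order 7: e^(sinh(x)/6) = 165853·x^7/1410877440 + 21457·x^6/33592320 + 1657·x^5/933120 + 145·x^4/31104 + 37·x^3/1296 + x^2/72 + x/6 + 1 + O(x^8).
The coefficient of x^7 is 165853/1410877440.

Final answer: 165853/1410877440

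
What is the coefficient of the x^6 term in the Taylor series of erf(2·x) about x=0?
Expand to order 6: erf(2·x) = 32·x^5/(5·√(π)) - 16·x^3/(3·√(π)) + 4·x/√(π) + O(x^7).
The coefficient of x^6 is 0.

Final answer: 0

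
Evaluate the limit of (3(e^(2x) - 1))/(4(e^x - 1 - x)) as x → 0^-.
Both numerator and denominator → 0 as x → 0^-; this is a 0/0 indeterminate form.
Expand each to leading order near x = 0: numerator ~ 6·x, denominator ~ 2·x^2.
The limit of the ratio is -∞.

Final answer: -∞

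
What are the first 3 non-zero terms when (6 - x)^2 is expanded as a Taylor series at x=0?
x^2 - 12·x + 36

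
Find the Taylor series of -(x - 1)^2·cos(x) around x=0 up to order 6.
-29·x^6/720 + x^5/12 + 11·x^4/24 - x^3 - x^2/2 + 2·x - 1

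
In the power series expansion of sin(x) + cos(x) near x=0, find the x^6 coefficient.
Expand to order 6: sin(x) + cos(x) = -x^6/720 + x^5/120 + x^4/24 - x^3/6 - x^2/2 + x + 1 + O(x^7).
The coefficient of x^6 is -1/720.

Final answer: -1/720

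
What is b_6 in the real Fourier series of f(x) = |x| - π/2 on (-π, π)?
b_6 = (1/π) ∫_{-π}^{π} f(x)·sin(6x) dx.
Evaluate the integral (use parity and integration by parts as needed): b_6 = 0.

Final answer: 0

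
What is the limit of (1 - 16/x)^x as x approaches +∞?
As x → +∞: this is the defining limit (1 - 16/x)^x → e^(-16).
Limit = e^(-16).

Final answer: e^(-16)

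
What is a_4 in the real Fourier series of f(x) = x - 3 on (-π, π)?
a_4 = (1/π) ∫_{-π}^{π} f(x)·cos(4x) dx.
Evaluate the integral (use parity and integration by parts as needed): a_4 = 0.

Final answer: 0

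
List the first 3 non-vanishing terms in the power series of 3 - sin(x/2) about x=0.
x^3/48 - x/2 + 3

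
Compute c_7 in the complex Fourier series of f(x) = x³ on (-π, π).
Compute the real Fourier coefficients first: a_7 = 0, b_7 = -12/343 + 2·π^2/7.
Then c_7 = (a_7 − i·b_7)/2 = -i·π^2/7 + 6·i/343.

Final answer: -i·π^2/7 + 6·i/343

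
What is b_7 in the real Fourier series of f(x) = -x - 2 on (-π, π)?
b_7 = (1/π) ∫_{-π}^{π} f(x)·sin(7x) dx.
Evaluate the integral (use parity and integration by parts as needed): b_7 = -2/7.

Final answer: -2/7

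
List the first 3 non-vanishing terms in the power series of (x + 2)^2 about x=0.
x^2 + 4·x + 4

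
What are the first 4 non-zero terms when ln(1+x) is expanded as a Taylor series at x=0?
-x^4/4 + x^3/3 - x^2/2 + x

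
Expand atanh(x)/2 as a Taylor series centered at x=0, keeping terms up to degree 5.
x^5/10 + x^3/6 + x/2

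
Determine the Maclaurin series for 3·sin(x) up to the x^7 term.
-x^7/1680 + x^5/40 - x^3/2 + 3·x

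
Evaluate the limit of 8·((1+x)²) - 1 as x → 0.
Direct substitution at x = 0 gives 7.

Final answer: 7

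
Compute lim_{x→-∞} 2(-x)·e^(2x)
This is a 0·∞ indeterminate form at x → -∞.
Rewrite the product as 2(-x) / e^(-2x) (an ∞/∞ form) and apply L'Hôpital, or use the standard hierarchy e^(2|x|) ≫ |(-x)| as x → -∞.
The indeterminate product → 0, so the limit = 0.

Final answer: 0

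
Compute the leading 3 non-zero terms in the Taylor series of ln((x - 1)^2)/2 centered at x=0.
-x^3/3 - x^2/2 - x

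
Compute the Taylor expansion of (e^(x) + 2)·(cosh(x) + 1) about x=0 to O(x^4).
5·x^3/6 + 5·x^2/2 + 2·x + 6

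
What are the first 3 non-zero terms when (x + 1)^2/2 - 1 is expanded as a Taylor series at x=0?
x^2/2 + x - 1/2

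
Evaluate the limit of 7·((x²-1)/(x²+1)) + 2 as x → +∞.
Evaluate the dominant behaviour as x → +∞; each term tends to a finite value or vanishes.
Limit = 9.

Final answer: 9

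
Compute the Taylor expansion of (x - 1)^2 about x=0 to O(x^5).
x^2 - 2·x + 1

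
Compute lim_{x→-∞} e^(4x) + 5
Evaluate the dominant behaviour as x → -∞; each term tends to a finite value or vanishes.
Limit = 5.

Final answer: 5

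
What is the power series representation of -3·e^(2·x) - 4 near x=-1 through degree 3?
(-4·e^(2) - 3)·e^(-2) - 6·e^(-2)·(x + 1) - 6·e^(-2)·(x + 1)^2 - 4·e^(-2)·(x + 1)^3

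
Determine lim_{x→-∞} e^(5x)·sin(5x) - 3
Evaluate the dominant behaviour as x → -∞; each term tends to a finite value or vanishes.
Limit = -3.

Final answer: -3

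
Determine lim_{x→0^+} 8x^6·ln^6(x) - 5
The product is a 0·∞ indeterminate form at x → 0⁺.
Rewrite the product as 8·ln^6(x) / x^(-6) and apply L'Hôpital, or use the standard hierarchy x^(-6) ≫ |ln x|^6 as x → 0⁺.
The indeterminate product → 0, so the limit = -5.

Final answer: -5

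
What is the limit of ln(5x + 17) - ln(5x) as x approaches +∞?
This is an ∞ − ∞ indeterminate form.
Combine the logarithms: ln(5x+17) − ln(5x) = ln((5x+17)/(5x)) = ln(1 + 17/(5x)) → ln(1) = 0.
Limit = 0.

Final answer: 0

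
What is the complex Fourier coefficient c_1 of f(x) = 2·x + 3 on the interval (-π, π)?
Compute the real Fourier coefficients first: a_1 = 0, b_1 = 4.
Then c_1 = (a_1 − i·b_1)/2 = -2·i.

Final answer: -2·i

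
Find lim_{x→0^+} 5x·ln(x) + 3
The product is a 0·∞ indeterminate form at x → 0⁺.
Rewrite the product as 5·ln(x) / x^(-1) and apply L'Hôpital, or use the standard hierarchy x^(-1) ≫ |ln x| as x → 0⁺.
The indeterminate product → 0, so the limit = 3.

Final answer: 3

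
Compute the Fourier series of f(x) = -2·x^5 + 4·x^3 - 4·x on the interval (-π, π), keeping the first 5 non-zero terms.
(-536 - 4·π^4 + 88·π^2)·sin(x) + (-14·π^2 + 25 + 2·π^4)·sin(2·x) + (-4·π^4/3 - 520/81 + 152·π^2/27)·sin(3·x) + (-13·π^2/4 + 103/32 + π^4)·sin(4·x) + (-4·π^4/5 - 1336/625 + 56·π^2/25)·sin(5·x)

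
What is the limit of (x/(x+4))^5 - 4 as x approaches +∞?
As x → +∞: x/(x+4) = 1/(1 + 4/x) → 1, and the 5th power of a limit-1 base also → 1; with the additive constant, 1 - 4 = -3.
Limit = -3.

Final answer: -3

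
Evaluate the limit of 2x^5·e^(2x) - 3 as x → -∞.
The product is a 0·∞ indeterminate form at x → -∞.
Rewrite the product as 2x^5 / e^(-2x) (an ∞/∞ form) and apply L'Hôpital, or use the standard hierarchy e^(2|x|) ≫ |x^5| as x → -∞.
The indeterminate product → 0, so the limit = -3.

Final answer: -3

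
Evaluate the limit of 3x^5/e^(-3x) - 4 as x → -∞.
The quotient is an ∞/∞ indeterminate form as x → -∞.
Compare growth rates of the dominant terms (exponentials ≫ polynomials ≫ logarithms), or apply L'Hôpital's rule; the quotient → 0.
Adding the constant: 0 - 4 = -4. Limit = -4.

Final answer: -4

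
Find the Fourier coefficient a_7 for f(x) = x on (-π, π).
a_7 = (1/π) ∫_{-π}^{π} f(x)·cos(7x) dx.
Evaluate the integral (use parity and integration by parts as needed): a_7 = 0.

Final answer: 0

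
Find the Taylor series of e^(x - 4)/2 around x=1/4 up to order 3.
e^(-15/4)/2 + e^(-15/4)·(x - 1/4)/2 + e^(-15/4)·(x - 1/4)^2/4 + e^(-15/4)·(x - 1/4)^3/12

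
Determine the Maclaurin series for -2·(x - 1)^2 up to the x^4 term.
-2·x^2 + 4·x - 2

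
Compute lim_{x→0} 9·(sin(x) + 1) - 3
Direct substitution at x = 0 gives 6.

Final answer: 6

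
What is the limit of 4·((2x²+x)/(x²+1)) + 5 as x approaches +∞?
Evaluate the dominant behaviour as x → +∞; each term tends to a finite value or vanishes.
Limit = 13.

Final answer: 13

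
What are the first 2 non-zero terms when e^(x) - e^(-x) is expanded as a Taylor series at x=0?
x^3/3 + 2·x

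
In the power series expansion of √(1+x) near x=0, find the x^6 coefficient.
Expand to order 6: √(1+x) = -21·x^6/1024 + 7·x^5/256 - 5·x^4/128 + x^3/16 - x^2/8 + x/2 + 1 + O(x^7).
The coefficient of x^6 is -21/1024.

Final answer: -21/1024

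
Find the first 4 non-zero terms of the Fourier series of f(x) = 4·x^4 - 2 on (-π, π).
(192 - 32·π^2)·cos(x) + (-12 + 8·π^2)·cos(2·x) + (64/27 - 32·π^2/9)·cos(3·x) - 2 + 4·π^4/5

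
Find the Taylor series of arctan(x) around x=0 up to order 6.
x^5/5 - x^3/3 + x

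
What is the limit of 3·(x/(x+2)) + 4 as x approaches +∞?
Evaluate the dominant behaviour as x → +∞; each term tends to a finite value or vanishes.
Limit = 7.

Final answer: 7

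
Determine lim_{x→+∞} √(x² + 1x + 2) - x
This is an ∞ − ∞ indeterminate form.
Multiply and divide by the conjugate √(x²+1x + 2) + x; the x² terms cancel, leaving (1x + 2)/(√(x²+1x + 2)+x) → 1/2.
Limit = 1/2.

Final answer: 1/2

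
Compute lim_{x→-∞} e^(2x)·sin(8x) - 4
Evaluate the dominant behaviour as x → -∞; each term tends to a finite value or vanishes.
Limit = -4.

Final answer: -4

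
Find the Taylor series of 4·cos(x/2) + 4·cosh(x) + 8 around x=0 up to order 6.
7·x^6/1280 + 17·x^4/96 + 3·x^2/2 + 16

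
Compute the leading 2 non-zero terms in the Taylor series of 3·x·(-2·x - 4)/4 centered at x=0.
-3·x^2/2 - 3·x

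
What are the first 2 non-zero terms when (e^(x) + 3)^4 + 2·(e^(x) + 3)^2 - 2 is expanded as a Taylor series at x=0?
272·x + 286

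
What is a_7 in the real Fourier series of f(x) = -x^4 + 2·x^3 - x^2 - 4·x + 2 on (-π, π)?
a_7 = (1/π) ∫_{-π}^{π} f(x)·cos(7x) dx.
Evaluate the integral (use parity and integration by parts as needed): a_7 = 148/2401 + 8·π^2/49.

Final answer: 148/2401 + 8·π^2/49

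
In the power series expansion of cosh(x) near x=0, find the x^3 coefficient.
Expand to order 3: cosh(x) = x^2/2 + 1 + O(x^4).
The coefficient of x^3 is 0.

Final answer: 0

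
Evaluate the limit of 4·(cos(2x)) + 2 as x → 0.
Direct substitution at x = 0 gives 6.

Final answer: 6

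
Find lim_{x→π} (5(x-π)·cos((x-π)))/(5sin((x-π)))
Both numerator and denominator → 0 as x → π; this is a 0/0 indeterminate form.
Expand each to leading order near x = π: numerator ~ 5·(x - π), denominator ~ 5·(x - π).
The limit of the ratio is 1.

Final answer: 1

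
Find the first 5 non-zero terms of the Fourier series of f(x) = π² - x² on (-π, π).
4·cos(x) - cos(2·x) + 4·cos(3·x)/9 - cos(4·x)/4 + 2·π^2/3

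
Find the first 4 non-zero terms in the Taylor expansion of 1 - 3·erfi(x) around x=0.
-3·x^5/(5·√(π)) - 2·x^3/√(π) - 6·x/√(π) + 1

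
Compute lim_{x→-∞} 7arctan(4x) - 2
Evaluate the dominant behaviour as x → -∞; each term tends to a finite value or vanishes.
Limit = -7·π/2 - 2.

Final answer: -7·π/2 - 2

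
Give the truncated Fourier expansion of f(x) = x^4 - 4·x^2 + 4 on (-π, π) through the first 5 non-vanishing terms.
(64 - 8·π^2)·cos(x) + (-7 + 2·π^2)·cos(2·x) + (64/27 - 8·π^2/9)·cos(3·x) + (-19/16 + π^2/2)·cos(4·x) - 4·π^2/3 + 4 + π^4/5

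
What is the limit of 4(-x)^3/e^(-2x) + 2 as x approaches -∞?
The quotient is an ∞/∞ indeterminate form as x → -∞.
Compare growth rates of the dominant terms (exponentials ≫ polynomials ≫ logarithms), or apply L'Hôpital's rule; the quotient → 0.
Adding the constant: 0 + 2 = 2. Limit = 2.

Final answer: 2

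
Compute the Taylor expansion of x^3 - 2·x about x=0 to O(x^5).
x^3 - 2·x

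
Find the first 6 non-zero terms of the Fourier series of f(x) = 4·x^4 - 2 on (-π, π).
(192 - 32·π^2)·cos(x) + (-12 + 8·π^2)·cos(2·x) + (64/27 - 32·π^2/9)·cos(3·x) + (-3/4 + 2·π^2)·cos(4·x) + (192/625 - 32·π^2/25)·cos(5·x) - 2 + 4·π^4/5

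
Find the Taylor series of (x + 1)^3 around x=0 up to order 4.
x^3 + 3·x^2 + 3·x + 1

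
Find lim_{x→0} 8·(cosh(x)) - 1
Direct substitution at x = 0 gives 7.

Final answer: 7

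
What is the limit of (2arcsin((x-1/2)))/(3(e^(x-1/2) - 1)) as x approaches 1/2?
Both numerator and denominator → 0 as x → 1/2; this is a 0/0 indeterminate form.
Expand each to leading order near x = 1/2: numerator ~ 2·(x - 1/2), denominator ~ 3·(x - 1/2).
The limit of the ratio is 2/3.

Final answer: 2/3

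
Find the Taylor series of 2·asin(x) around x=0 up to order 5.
3·x^5/20 + x^3/3 + 2·x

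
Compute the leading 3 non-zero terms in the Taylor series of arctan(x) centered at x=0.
x^5/5 - x^3/3 + x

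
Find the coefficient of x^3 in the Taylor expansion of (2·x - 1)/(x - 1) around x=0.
Expand to order 3: (2·x - 1)/(x - 1) = -x^3 - x^2 - x + 1 + O(x^4).
The coefficient of x^3 is -1.

Final answer: -1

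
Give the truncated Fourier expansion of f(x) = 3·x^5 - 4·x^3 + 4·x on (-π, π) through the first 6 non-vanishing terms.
(-128·π^2 + 6·π^4 + 776)·sin(x) + (-3·π^4 - 65/2 + 19·π^2)·sin(2·x) + (-64·π^2/9 + 200/27 + 2·π^4)·sin(3·x) + (-3·π^4/2 - 221/64 + 31·π^2/8)·sin(4·x) + (-64·π^2/25 + 1384/625 + 6·π^4/5)·sin(5·x) + (-π^4 - 89/54 + 17·π^2/9)·sin(6·x)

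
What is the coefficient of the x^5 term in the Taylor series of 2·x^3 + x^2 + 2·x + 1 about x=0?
Expand to order 5: 2·x^3 + x^2 + 2·x + 1 = 2·x^3 + x^2 + 2·x + 1 + O(x^6).
The coefficient of x^5 is 0.

Final answer: 0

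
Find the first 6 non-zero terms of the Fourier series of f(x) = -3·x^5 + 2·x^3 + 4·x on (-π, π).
(-736 - 6·π^4 + 124·π^2)·sin(x) + (-17·π^2 + 43/2 + 3·π^4)·sin(2·x) + (-2·π^4 - 32/27 + 52·π^2/9)·sin(3·x) + (-23·π^2/8 - 59/64 + 3·π^4/2)·sin(4·x) + (-6·π^4/5 + 736/625 + 44·π^2/25)·sin(5·x) + (-11·π^2/9 - 61/54 + π^4)·sin(6·x)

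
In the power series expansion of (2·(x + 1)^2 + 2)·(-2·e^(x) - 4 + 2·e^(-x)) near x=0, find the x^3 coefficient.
Expand to order 3: (2·(x + 1)^2 + 2)·(-2·e^(x) - 4 + 2·e^(-x)) = -32·x^3/3 - 24·x^2 - 32·x - 16 + O(x^4).
The coefficient of x^3 is -32/3.

Final answer: -32/3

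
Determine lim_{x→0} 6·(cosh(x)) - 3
Direct substitution at x = 0 gives 3.

Final answer: 3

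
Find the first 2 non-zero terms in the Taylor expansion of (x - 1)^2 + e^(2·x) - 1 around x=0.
3·x^2 + 1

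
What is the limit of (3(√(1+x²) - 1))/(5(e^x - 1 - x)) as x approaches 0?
Both numerator and denominator → 0 as x → 0; this is a 0/0 indeterminate form.
Expand each to leading order near x = 0: numerator ~ 3·x^2/2, denominator ~ 5·x^2/2.
The limit of the ratio is 3/5.

Final answer: 3/5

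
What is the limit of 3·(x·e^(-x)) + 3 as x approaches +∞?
Evaluate the dominant behaviour as x → +∞; each term tends to a finite value or vanishes.
Limit = 3.

Final answer: 3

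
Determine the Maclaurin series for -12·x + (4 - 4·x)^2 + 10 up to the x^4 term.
16·x^2 - 44·x + 26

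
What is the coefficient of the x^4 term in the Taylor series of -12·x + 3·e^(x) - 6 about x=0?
Expand to order 4: -12·x + 3·e^(x) - 6 = x^4/8 + x^3/2 + 3·x^2/2 - 9·x - 3 + O(x^5).
The coefficient of x^4 is 1/8.

Final answer: 1/8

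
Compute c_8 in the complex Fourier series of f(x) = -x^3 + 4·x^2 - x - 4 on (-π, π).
Compute the real Fourier coefficients first: a_8 = 1/4, b_8 = 29/128 + π^2/4.
Then c_8 = (a_8 − i·b_8)/2 = 1/8 - i·π^2/8 - 29·i/256.

Final answer: 1/8 - i·π^2/8 - 29·i/256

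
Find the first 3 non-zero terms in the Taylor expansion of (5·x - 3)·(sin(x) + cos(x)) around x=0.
13·x^2/2 + 2·x - 3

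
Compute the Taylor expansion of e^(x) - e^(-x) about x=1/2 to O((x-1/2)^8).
(-1 + e)·e^(-1/2) + (1 + e)·e^(-1/2)·(x - 1/2) + (-1 + e)·e^(-1/2)·(x - 1/2)^2/2 + (1 + e)·e^(-1/2)·(x - 1/2)^3/6 + (-1 + e)·e^(-1/2)·(x - 1/2)^4/24 + (1 + e)·e^(-1/2)·(x - 1/2)^5/120 + (-1 + e)·e^(-1/2)·(x - 1/2)^6/720 + (1 + e)·e^(-1/2)·(x - 1/2)^7/5040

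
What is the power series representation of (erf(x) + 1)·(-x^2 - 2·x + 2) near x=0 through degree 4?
4·x^4/(3·√(π)) - 10·x^3/(3·√(π)) + x^2·(-4/√(π) - 1) + x·(-2 + 4/√(π)) + 2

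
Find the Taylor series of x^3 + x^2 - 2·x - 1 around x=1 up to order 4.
-1 + 3·(x - 1) + 4·(x - 1)^2 + (x - 1)^3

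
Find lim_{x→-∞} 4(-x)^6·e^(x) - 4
The product is a 0·∞ indeterminate form at x → -∞.
Rewrite the product as 4(-x)^6 / e^(-x) (an ∞/∞ form) and apply L'Hôpital, or use the standard hierarchy e^(|x|) ≫ |(-x)^6| as x → -∞.
The indeterminate product → 0, so the limit = -4.

Final answer: -4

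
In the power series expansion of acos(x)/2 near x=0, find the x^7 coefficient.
Expand to order 7: acos(x)/2 = -5·x^7/224 - 3·x^5/80 - x^3/12 - x/2 + π/4 + O(x^8).
The coefficient of x^7 is -5/224.

Final answer: -5/224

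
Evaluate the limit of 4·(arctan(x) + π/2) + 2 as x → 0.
Direct substitution at x = 0 gives 2 + 2·π.

Final answer: 2 + 2·π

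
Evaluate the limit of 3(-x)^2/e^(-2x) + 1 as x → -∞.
The quotient is an ∞/∞ indeterminate form as x → -∞.
Compare growth rates of the dominant terms (exponentials ≫ polynomials ≫ logarithms), or apply L'Hôpital's rule; the quotient → 0.
Adding the constant: 0 + 1 = 1. Limit = 1.

Final answer: 1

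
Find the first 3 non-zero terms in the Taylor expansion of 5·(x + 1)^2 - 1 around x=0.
5·x^2 + 10·x + 4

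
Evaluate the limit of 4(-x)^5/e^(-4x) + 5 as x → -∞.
The quotient is an ∞/∞ indeterminate form as x → -∞.
Compare growth rates of the dominant terms (exponentials ≫ polynomials ≫ logarithms), or apply L'Hôpital's rule; the quotient → 0.
Adding the constant: 0 + 5 = 5. Limit = 5.

Final answer: 5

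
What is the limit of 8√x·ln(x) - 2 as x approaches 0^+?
The product is a 0·∞ indeterminate form at x → 0⁺.
Rewrite the product as 8·ln(x) / x^(-1/2) and apply L'Hôpital, or use the standard hierarchy x^(-1/2) ≫ |ln x| as x → 0⁺.
The indeterminate product → 0, so the limit = -2.

Final answer: -2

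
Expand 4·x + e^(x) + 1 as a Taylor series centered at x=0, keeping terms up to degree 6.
x^6/720 + x^5/120 + x^4/24 + x^3/6 + x^2/2 + 5·x + 2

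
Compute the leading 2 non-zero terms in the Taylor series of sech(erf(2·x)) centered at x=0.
-8·x^2/π + 1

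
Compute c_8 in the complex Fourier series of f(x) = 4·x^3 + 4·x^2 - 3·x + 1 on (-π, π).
Compute the real Fourier coefficients first: a_8 = 1/4, b_8 = 27/32 - π^2.
Then c_8 = (a_8 − i·b_8)/2 = 1/8 - 27·i/64 + i·π^2/2.

Final answer: 1/8 - 27·i/64 + i·π^2/2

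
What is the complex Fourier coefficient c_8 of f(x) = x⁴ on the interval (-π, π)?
Compute the real Fourier coefficients first: a_8 = -3/256 + π^2/8, b_8 = 0.
Then c_8 = (a_8 − i·b_8)/2 = -3/512 + π^2/16.

Final answer: -3/512 + π^2/16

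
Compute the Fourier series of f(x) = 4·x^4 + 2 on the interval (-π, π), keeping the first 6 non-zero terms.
(192 - 32·π^2)·cos(x) + (-12 + 8·π^2)·cos(2·x) + (64/27 - 32·π^2/9)·cos(3·x) + (-3/4 + 2·π^2)·cos(4·x) + (192/625 - 32·π^2/25)·cos(5·x) + 2 + 4·π^4/5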